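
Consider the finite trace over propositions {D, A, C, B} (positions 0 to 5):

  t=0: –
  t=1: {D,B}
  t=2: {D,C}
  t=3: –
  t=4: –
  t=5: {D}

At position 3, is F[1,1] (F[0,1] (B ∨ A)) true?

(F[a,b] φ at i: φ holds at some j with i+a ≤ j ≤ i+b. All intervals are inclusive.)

Check F[0,1] (B ∨ A) at each j in [4,4]:
  j=4: fails (none in [4,5])
No position in the window satisfies it → formula fails.

Does not hold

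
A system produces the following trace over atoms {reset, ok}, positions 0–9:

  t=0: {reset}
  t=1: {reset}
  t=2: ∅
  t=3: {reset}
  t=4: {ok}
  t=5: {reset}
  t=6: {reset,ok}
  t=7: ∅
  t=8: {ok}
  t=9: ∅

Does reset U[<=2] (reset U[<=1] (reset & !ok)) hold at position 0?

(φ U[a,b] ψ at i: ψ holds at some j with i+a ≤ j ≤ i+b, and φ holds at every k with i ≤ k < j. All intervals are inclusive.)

Yes

Need some j in [0,2] with (reset U[<=1] (reset & !ok)), and reset at every k in [0,j-1].
  j=0: (reset U[<=1] (reset & !ok)) holds; no prefix to check → satisfied.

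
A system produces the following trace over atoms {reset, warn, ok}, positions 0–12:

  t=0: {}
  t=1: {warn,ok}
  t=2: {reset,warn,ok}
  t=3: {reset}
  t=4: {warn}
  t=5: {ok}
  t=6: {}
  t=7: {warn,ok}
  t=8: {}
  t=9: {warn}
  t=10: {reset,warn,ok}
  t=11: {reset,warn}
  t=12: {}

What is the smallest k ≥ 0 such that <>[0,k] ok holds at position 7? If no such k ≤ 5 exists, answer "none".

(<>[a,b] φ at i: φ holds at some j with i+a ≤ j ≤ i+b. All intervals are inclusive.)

0

Scan j = 7,8,… for ok:
  j=7: holds
First hit at j=7, so smallest k = 7-7 = 0.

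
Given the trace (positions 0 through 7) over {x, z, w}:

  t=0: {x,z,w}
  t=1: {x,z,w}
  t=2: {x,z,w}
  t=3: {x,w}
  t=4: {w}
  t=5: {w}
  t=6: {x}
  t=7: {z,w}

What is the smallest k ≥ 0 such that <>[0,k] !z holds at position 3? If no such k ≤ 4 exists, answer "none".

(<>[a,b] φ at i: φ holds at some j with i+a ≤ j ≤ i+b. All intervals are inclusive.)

Scan j = 3,4,… for !z:
  j=3: holds
First hit at j=3, so smallest k = 3-3 = 0.

0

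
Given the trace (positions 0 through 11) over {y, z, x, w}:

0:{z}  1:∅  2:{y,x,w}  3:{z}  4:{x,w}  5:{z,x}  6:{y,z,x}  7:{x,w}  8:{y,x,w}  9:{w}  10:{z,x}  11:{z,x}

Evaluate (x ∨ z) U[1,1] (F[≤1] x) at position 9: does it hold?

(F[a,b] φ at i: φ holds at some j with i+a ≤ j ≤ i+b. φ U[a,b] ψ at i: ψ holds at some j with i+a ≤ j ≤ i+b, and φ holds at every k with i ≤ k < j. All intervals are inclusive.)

Need some j in [10,10] with F[≤1] x, and (x ∨ z) at every k in [9,j-1].
  j=10: F[≤1] x holds, but (x ∨ z) fails at k=9 → not this j.
No j in the window works → until fails.

False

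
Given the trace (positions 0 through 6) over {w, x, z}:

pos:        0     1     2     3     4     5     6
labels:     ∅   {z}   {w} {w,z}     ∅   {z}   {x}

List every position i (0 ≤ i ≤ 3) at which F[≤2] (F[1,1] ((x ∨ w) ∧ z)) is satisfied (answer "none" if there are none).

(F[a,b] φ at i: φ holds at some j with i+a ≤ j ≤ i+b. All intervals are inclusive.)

Evaluate at each i in [0,3]:
  i=0: ✓ (witness j=2)
  i=1: ✓ (witness j=2)
  i=2: ✓ (witness j=2)
  i=3: ✗ (none in [3,5])

0, 1, 2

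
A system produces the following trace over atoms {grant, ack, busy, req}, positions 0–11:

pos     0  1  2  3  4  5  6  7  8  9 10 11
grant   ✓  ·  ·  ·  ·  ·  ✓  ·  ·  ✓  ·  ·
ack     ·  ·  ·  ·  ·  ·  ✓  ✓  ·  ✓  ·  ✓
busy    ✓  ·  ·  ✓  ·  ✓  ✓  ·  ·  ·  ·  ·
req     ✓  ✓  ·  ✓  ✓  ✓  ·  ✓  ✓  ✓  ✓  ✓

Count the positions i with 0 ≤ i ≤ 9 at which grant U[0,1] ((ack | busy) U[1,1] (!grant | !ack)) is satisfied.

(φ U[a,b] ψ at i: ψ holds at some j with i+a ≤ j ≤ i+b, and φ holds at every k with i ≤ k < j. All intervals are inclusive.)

Evaluate at each i in [0,9]:
  i=0: ✓ (rhs at j=0)
  i=1: ✗ (no rhs in [1,2])
  i=2: ✗ (lhs fails at k=2 before rhs at j=3)
  i=3: ✓ (rhs at j=3)
  i=4: ✗ (no rhs in [4,5])
  i=5: ✗ (lhs fails at k=5 before rhs at j=6)
  i=6: ✓ (rhs at j=6)
  i=7: ✓ (rhs at j=7)
  i=8: ✗ (lhs fails at k=8 before rhs at j=9)
  i=9: ✓ (rhs at j=9)
Positions where it holds: {0, 3, 6, 7, 9} → 5.

5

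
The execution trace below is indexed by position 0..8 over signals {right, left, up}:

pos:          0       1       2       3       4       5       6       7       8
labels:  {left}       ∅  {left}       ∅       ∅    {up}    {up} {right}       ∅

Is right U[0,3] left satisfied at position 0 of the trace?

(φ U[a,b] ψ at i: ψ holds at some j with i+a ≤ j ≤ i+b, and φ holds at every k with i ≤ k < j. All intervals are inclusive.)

Holds

Need some j in [0,3] with left, and right at every k in [0,j-1].
  j=0: left holds; no prefix to check → satisfied.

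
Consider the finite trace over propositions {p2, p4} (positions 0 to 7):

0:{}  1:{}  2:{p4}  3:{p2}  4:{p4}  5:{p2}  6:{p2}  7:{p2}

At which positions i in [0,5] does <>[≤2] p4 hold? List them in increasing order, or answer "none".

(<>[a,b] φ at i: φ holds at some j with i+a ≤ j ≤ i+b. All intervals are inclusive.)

0, 1, 2, 3, 4

Evaluate at each i in [0,5]:
  i=0: ✓ (witness j=2)
  i=1: ✓ (witness j=2)
  i=2: ✓ (witness j=2)
  i=3: ✓ (witness j=4)
  i=4: ✓ (witness j=4)
  i=5: ✗ (none in [5,7])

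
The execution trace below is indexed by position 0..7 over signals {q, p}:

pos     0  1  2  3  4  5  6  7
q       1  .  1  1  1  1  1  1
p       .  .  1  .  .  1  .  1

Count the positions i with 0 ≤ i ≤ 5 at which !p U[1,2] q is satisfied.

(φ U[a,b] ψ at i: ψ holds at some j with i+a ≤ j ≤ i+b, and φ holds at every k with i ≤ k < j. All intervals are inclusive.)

Evaluate at each i in [0,5]:
  i=0: ✓ (rhs at j=2; lhs holds on [0,1])
  i=1: ✓ (rhs at j=2; lhs holds on [1,1])
  i=2: ✗ (lhs fails at k=2 before rhs at j=3)
  i=3: ✓ (rhs at j=4; lhs holds on [3,3])
  i=4: ✓ (rhs at j=5; lhs holds on [4,4])
  i=5: ✗ (lhs fails at k=5 before rhs at j=6)
Positions where it holds: {0, 1, 3, 4} → 4.

4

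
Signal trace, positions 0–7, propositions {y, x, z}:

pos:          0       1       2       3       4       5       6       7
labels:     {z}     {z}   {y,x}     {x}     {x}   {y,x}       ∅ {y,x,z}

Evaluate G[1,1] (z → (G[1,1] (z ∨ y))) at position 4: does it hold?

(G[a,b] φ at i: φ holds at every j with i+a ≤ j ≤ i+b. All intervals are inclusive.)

Check (z → (G[1,1] (z ∨ y))) at every j in [5,5]:
  j=5: antecedent false → ✓
All positions satisfy it → formula holds.

Yes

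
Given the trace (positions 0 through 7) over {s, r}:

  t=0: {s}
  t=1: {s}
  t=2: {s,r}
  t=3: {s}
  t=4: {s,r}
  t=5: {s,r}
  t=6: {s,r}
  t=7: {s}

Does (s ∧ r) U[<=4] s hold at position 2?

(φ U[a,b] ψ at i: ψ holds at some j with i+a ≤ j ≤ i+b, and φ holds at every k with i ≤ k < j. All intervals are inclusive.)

Yes

Need some j in [2,6] with s, and (s ∧ r) at every k in [2,j-1].
  j=2: s holds; no prefix to check → satisfied.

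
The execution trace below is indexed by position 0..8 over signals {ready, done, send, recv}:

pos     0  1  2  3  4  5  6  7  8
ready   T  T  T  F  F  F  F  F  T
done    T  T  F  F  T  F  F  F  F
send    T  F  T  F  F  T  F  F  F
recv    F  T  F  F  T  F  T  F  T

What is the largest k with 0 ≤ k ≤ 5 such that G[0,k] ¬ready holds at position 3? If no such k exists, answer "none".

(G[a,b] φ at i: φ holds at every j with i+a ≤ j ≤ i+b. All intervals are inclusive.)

¬ready must hold from j=3 onward; find where it first fails.
  j=3: holds
  j=4: holds
  j=5: holds
  j=6: holds
  j=7: holds
  j=8: fails
Holds on [3,7], so largest k = 4.

4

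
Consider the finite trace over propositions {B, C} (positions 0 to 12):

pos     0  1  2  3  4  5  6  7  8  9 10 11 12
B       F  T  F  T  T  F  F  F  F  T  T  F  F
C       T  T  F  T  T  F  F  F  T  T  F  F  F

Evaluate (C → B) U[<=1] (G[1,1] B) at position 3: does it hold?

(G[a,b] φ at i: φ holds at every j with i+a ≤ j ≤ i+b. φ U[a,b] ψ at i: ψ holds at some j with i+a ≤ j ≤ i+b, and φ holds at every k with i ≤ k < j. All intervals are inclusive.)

Need some j in [3,4] with G[1,1] B, and (C → B) at every k in [3,j-1].
  j=3: G[1,1] B holds; no prefix to check → satisfied.

Holds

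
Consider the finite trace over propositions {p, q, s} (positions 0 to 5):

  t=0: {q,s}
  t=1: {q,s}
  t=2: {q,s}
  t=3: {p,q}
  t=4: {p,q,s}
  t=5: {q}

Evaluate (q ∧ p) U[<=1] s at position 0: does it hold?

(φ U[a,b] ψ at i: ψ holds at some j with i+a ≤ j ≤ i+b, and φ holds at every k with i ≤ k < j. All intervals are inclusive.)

True

Need some j in [0,1] with s, and (q ∧ p) at every k in [0,j-1].
  j=0: s holds; no prefix to check → satisfied.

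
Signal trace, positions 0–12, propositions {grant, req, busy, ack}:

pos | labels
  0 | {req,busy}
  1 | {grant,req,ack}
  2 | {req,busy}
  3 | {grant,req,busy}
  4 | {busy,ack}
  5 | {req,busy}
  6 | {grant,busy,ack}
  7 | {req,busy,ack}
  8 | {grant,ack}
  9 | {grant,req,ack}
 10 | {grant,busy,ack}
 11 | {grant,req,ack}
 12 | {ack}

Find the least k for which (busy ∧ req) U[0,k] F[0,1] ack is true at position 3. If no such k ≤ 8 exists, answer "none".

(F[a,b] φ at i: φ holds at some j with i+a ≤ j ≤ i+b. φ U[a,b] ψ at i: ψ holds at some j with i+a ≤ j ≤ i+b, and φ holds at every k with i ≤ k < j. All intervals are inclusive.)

0

Need earliest j ≥ 3 with F[0,1] ack, and (busy ∧ req) at every k in [3,j-1].
  j=3: rhs holds (empty prefix). k = 0.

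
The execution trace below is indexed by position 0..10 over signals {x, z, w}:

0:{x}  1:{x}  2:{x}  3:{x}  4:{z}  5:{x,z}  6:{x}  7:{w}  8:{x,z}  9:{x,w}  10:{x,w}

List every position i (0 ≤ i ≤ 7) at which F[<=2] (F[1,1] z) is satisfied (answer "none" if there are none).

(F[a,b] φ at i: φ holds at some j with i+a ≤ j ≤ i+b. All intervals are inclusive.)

Evaluate at each i in [0,7]:
  i=0: ✗ (none in [0,2])
  i=1: ✓ (witness j=3)
  i=2: ✓ (witness j=3)
  i=3: ✓ (witness j=3)
  i=4: ✓ (witness j=4)
  i=5: ✓ (witness j=7)
  i=6: ✓ (witness j=7)
  i=7: ✓ (witness j=7)

1, 2, 3, 4, 5, 6, 7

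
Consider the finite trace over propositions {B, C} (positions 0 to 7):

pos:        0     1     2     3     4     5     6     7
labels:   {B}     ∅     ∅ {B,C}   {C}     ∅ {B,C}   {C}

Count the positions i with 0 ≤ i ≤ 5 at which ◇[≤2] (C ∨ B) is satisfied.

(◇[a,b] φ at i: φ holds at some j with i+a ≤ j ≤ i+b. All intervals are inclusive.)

Evaluate at each i in [0,5]:
  i=0: ✓ (witness j=0)
  i=1: ✓ (witness j=3)
  i=2: ✓ (witness j=3)
  i=3: ✓ (witness j=3)
  i=4: ✓ (witness j=4)
  i=5: ✓ (witness j=6)
Positions where it holds: {0, 1, 2, 3, 4, 5} → 6.

6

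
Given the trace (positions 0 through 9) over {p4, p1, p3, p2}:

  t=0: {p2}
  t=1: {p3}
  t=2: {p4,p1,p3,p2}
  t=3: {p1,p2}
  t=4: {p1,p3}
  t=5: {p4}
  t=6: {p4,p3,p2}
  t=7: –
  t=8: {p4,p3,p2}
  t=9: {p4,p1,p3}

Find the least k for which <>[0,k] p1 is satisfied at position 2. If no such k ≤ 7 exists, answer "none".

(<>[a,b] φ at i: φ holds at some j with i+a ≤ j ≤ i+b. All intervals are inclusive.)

Scan j = 2,3,… for p1:
  j=2: holds
First hit at j=2, so smallest k = 2-2 = 0.

0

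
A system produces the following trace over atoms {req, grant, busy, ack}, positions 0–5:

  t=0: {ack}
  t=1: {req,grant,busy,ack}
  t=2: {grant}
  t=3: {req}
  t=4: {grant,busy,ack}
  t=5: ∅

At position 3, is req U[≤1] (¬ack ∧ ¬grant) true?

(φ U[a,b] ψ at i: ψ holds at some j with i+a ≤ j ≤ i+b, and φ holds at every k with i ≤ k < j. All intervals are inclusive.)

Need some j in [3,4] with (¬ack ∧ ¬grant), and req at every k in [3,j-1].
  j=3: (¬ack ∧ ¬grant) holds; no prefix to check → satisfied.

Yes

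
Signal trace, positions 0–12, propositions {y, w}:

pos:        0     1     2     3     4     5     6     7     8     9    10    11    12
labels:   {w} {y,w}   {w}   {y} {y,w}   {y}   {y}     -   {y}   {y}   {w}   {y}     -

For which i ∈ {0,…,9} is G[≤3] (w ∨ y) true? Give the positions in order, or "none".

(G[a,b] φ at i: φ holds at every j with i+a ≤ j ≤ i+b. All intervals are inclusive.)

Evaluate at each i in [0,9]:
  i=0: ✓ (all of [0,3])
  i=1: ✓ (all of [1,4])
  i=2: ✓ (all of [2,5])
  i=3: ✓ (all of [3,6])
  i=4: ✗ (fails at j=7)
  i=5: ✗ (fails at j=7)
  i=6: ✗ (fails at j=7)
  i=7: ✗ (fails at j=7)
  i=8: ✓ (all of [8,11])
  i=9: ✗ (fails at j=12)

0, 1, 2, 3, 8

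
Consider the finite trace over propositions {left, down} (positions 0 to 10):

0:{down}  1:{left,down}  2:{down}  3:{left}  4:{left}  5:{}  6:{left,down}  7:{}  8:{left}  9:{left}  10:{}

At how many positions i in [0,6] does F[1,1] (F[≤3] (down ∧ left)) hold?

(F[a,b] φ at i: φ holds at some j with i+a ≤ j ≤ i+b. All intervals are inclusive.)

5

Evaluate at each i in [0,6]:
  i=0: ✓ (witness j=1)
  i=1: ✗ (none in [2,2])
  i=2: ✓ (witness j=3)
  i=3: ✓ (witness j=4)
  i=4: ✓ (witness j=5)
  i=5: ✓ (witness j=6)
  i=6: ✗ (none in [7,7])
Positions where it holds: {0, 2, 3, 4, 5} → 5.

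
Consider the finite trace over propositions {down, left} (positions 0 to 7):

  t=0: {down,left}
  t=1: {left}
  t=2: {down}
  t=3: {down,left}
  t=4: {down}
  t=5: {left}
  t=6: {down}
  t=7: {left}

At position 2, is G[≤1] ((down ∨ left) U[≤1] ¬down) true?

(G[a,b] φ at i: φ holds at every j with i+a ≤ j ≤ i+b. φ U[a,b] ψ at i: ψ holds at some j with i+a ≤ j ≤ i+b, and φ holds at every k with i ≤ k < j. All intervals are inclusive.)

Check ((down ∨ left) U[≤1] ¬down) at every j in [2,3]:
  j=2: fails
  j=3: fails
Fails at j=2 → formula fails.

Does not hold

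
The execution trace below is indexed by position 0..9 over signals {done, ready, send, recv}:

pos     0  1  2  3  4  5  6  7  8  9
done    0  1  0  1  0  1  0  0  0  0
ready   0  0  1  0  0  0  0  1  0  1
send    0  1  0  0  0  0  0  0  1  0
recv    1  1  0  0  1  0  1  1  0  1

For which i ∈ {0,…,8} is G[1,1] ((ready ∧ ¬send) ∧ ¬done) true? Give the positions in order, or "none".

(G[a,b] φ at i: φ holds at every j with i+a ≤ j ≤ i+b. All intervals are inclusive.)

Evaluate at each i in [0,8]:
  i=0: ✗ (fails at j=1)
  i=1: ✓ (all of [2,2])
  i=2: ✗ (fails at j=3)
  i=3: ✗ (fails at j=4)
  i=4: ✗ (fails at j=5)
  i=5: ✗ (fails at j=6)
  i=6: ✓ (all of [7,7])
  i=7: ✗ (fails at j=8)
  i=8: ✓ (all of [9,9])

1, 6, 8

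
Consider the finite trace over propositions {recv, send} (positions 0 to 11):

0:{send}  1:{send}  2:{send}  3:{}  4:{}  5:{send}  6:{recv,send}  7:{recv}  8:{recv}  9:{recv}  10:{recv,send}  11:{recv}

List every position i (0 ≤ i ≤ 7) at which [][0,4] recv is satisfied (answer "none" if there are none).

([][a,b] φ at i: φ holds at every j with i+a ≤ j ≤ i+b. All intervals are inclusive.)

6, 7

Evaluate at each i in [0,7]:
  i=0: ✗ (fails at j=0)
  i=1: ✗ (fails at j=1)
  i=2: ✗ (fails at j=2)
  i=3: ✗ (fails at j=3)
  i=4: ✗ (fails at j=4)
  i=5: ✗ (fails at j=5)
  i=6: ✓ (all of [6,10])
  i=7: ✓ (all of [7,11])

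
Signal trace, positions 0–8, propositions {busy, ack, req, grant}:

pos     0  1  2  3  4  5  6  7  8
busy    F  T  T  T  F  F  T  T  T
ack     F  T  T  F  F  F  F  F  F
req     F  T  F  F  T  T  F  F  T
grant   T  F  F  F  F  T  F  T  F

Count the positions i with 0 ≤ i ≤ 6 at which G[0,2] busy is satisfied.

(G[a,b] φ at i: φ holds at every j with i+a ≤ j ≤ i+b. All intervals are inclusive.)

Evaluate at each i in [0,6]:
  i=0: ✗ (fails at j=0)
  i=1: ✓ (all of [1,3])
  i=2: ✗ (fails at j=4)
  i=3: ✗ (fails at j=4)
  i=4: ✗ (fails at j=4)
  i=5: ✗ (fails at j=5)
  i=6: ✓ (all of [6,8])
Positions where it holds: {1, 6} → 2.

2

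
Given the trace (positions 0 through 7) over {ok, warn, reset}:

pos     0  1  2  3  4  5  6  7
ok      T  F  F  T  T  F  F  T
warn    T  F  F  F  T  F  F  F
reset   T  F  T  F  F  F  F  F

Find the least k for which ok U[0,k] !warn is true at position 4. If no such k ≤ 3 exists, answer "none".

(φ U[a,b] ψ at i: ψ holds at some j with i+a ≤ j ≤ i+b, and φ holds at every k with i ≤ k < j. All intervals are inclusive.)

Need earliest j ≥ 4 with !warn, and ok at every k in [4,j-1].
  j=4: rhs fails.
  j=5: rhs holds; lhs holds on [4,4]. k = 1.

1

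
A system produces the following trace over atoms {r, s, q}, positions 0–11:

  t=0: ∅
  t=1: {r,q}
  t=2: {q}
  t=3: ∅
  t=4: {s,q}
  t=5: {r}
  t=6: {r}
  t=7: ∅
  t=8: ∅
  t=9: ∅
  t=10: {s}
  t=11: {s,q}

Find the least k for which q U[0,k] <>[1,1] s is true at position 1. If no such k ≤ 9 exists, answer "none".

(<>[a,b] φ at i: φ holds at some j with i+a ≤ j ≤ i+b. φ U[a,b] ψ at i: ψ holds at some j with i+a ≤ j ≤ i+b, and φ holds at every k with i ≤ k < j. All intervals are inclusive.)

Need earliest j ≥ 1 with <>[1,1] s, and q at every k in [1,j-1].
  j=1: rhs fails.
  j=2: rhs fails.
  j=3: rhs holds; lhs holds on [1,2]. k = 2.

2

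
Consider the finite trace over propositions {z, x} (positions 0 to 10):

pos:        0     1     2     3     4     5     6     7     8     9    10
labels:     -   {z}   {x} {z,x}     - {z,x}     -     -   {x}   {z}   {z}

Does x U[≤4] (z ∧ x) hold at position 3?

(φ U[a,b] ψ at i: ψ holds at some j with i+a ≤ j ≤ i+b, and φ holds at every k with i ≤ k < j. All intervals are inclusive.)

Need some j in [3,7] with (z ∧ x), and x at every k in [3,j-1].
  j=3: (z ∧ x) holds; no prefix to check → satisfied.

True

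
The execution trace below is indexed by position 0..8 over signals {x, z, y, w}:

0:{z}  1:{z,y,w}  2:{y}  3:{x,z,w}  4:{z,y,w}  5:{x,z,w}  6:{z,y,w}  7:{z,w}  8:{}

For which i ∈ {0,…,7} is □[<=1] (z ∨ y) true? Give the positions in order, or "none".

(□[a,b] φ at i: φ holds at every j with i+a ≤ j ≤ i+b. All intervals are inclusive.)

Evaluate at each i in [0,7]:
  i=0: ✓ (all of [0,1])
  i=1: ✓ (all of [1,2])
  i=2: ✓ (all of [2,3])
  i=3: ✓ (all of [3,4])
  i=4: ✓ (all of [4,5])
  i=5: ✓ (all of [5,6])
  i=6: ✓ (all of [6,7])
  i=7: ✗ (fails at j=8)

0, 1, 2, 3, 4, 5, 6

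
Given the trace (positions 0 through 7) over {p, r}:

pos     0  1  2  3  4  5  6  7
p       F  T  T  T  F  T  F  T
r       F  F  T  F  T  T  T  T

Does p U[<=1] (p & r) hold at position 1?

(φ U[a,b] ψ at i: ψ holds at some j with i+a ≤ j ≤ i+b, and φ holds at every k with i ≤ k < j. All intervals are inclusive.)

Need some j in [1,2] with (p & r), and p at every k in [1,j-1].
  j=1: (p & r) false.
  j=2: (p & r) holds; p holds at every k in [1,1] → satisfied.

Yes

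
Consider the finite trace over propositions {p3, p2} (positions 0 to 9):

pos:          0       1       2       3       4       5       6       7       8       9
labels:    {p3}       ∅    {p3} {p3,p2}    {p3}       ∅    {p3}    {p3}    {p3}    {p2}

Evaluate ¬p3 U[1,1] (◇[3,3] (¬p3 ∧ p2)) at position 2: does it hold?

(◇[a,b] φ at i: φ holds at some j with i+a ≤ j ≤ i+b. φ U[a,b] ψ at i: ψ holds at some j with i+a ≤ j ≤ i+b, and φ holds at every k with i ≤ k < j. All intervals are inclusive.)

False

Need some j in [3,3] with ◇[3,3] (¬p3 ∧ p2), and ¬p3 at every k in [2,j-1].
  j=3: ◇[3,3] (¬p3 ∧ p2) — fails (none in [6,6]).
No j in the window works → until fails.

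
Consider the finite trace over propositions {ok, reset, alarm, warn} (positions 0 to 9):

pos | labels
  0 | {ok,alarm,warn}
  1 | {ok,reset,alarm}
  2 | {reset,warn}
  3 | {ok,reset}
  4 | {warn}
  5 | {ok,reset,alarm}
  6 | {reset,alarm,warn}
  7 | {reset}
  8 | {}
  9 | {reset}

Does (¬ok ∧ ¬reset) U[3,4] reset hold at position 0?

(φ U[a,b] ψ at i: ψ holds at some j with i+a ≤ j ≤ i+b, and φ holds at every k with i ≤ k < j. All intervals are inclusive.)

Need some j in [3,4] with reset, and (¬ok ∧ ¬reset) at every k in [0,j-1].
  j=3: reset holds, but (¬ok ∧ ¬reset) fails at k=0 → not this j.
  j=4: reset false.
No j in the window works → until fails.

Does not hold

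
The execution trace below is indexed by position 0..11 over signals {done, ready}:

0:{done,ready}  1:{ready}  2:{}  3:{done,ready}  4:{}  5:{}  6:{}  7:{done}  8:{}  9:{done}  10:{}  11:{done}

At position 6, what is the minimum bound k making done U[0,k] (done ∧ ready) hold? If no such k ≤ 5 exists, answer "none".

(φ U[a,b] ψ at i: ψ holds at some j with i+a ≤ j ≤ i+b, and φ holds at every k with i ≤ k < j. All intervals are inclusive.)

Need earliest j ≥ 6 with (done ∧ ready), and done at every k in [6,j-1].
  j=6: rhs fails.
  j=7: rhs fails.
  j=8: rhs fails.
  j=9: rhs fails.
  j=10: rhs fails.
  j=11: rhs fails.
No witness within the range → none.

none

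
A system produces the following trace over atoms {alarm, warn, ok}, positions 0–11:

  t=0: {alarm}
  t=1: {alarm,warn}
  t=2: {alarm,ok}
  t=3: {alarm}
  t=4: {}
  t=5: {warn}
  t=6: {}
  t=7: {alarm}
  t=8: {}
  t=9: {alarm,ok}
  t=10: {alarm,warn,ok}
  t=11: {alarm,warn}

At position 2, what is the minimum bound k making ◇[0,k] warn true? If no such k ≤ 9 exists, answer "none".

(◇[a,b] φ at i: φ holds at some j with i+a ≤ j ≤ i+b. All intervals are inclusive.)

Scan j = 2,3,… for warn:
  j=2: fails
  j=3: fails
  j=4: fails
  j=5: holds
First hit at j=5, so smallest k = 5-2 = 3.

3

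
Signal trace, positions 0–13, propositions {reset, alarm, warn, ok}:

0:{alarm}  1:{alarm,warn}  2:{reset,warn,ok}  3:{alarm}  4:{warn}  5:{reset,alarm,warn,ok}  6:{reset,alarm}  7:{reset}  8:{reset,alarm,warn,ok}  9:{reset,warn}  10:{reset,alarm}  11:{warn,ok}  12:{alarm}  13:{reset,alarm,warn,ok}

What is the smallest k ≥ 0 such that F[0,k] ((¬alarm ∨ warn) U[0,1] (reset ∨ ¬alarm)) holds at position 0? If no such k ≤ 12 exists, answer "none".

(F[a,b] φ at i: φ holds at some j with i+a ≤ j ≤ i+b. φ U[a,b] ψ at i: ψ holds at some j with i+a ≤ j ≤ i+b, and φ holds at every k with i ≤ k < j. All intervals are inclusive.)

Scan j = 0,1,… for ((¬alarm ∨ warn) U[0,1] (reset ∨ ¬alarm)):
  j=0: fails
  j=1: holds
First hit at j=1, so smallest k = 1-0 = 1.

1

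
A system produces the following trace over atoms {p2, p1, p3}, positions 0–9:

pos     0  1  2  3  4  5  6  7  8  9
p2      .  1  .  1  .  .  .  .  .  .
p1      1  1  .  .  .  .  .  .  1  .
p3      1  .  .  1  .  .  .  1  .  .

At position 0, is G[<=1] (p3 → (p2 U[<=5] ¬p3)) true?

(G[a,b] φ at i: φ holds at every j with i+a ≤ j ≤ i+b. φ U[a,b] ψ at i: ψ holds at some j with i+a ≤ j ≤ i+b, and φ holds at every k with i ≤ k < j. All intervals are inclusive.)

False

Check (p3 → (p2 U[<=5] ¬p3)) at every j in [0,1]:
  j=0: antecedent true; consequent fails → ✗
  j=1: antecedent false → ✓
Fails at j=0 → formula fails.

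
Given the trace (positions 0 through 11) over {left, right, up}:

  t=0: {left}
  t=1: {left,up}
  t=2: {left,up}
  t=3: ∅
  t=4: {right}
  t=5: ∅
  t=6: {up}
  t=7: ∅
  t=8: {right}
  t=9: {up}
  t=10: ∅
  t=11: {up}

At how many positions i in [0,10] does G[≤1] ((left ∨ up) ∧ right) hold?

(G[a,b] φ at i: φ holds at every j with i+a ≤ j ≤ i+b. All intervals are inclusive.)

Evaluate at each i in [0,10]:
  i=0: ✗ (fails at j=0)
  i=1: ✗ (fails at j=1)
  i=2: ✗ (fails at j=2)
  i=3: ✗ (fails at j=3)
  i=4: ✗ (fails at j=4)
  i=5: ✗ (fails at j=5)
  i=6: ✗ (fails at j=6)
  i=7: ✗ (fails at j=7)
  i=8: ✗ (fails at j=8)
  i=9: ✗ (fails at j=9)
  i=10: ✗ (fails at j=10)
Positions where it holds: {} → 0.

0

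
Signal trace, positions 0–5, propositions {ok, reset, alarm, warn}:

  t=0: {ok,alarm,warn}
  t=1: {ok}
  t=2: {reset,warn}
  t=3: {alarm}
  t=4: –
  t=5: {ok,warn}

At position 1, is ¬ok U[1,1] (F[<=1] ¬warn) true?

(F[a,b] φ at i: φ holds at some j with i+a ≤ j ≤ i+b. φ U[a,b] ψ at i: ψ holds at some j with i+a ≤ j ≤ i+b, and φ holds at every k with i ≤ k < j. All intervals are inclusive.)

False

Need some j in [2,2] with F[<=1] ¬warn, and ¬ok at every k in [1,j-1].
  j=2: F[<=1] ¬warn holds, but ¬ok fails at k=1 → not this j.
No j in the window works → until fails.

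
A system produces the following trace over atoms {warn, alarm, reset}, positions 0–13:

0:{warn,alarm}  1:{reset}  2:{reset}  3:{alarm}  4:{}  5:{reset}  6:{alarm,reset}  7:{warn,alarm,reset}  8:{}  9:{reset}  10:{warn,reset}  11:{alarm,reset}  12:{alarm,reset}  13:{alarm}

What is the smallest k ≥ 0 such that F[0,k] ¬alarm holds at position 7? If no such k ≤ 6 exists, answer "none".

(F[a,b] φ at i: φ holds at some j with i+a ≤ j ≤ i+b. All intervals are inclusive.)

1

Scan j = 7,8,… for ¬alarm:
  j=7: fails
  j=8: holds
First hit at j=8, so smallest k = 8-7 = 1.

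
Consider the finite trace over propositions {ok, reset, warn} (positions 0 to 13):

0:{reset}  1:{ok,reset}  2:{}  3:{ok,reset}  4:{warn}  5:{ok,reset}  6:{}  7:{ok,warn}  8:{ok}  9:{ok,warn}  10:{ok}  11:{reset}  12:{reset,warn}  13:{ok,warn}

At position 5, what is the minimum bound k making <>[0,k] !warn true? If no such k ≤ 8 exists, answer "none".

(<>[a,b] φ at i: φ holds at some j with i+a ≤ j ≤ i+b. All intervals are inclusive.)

0

Scan j = 5,6,… for !warn:
  j=5: holds
First hit at j=5, so smallest k = 5-5 = 0.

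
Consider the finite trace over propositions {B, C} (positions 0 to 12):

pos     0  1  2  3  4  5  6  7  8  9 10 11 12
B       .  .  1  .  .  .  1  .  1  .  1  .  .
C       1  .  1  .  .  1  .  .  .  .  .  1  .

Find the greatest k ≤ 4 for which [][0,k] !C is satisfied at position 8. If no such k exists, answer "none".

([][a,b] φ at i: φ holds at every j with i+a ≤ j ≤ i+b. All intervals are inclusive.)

2

!C must hold from j=8 onward; find where it first fails.
  j=8: holds
  j=9: holds
  j=10: holds
  j=11: fails
Holds on [8,10], so largest k = 2.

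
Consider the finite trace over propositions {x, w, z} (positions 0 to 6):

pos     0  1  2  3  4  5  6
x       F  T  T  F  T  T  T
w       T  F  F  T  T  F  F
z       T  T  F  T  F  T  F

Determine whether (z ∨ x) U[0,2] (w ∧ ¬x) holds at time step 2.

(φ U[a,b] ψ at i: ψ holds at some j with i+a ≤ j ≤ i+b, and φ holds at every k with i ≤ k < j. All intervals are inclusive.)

Need some j in [2,4] with (w ∧ ¬x), and (z ∨ x) at every k in [2,j-1].
  j=2: (w ∧ ¬x) false.
  j=3: (w ∧ ¬x) holds; (z ∨ x) holds at every k in [2,2] → satisfied.

Yes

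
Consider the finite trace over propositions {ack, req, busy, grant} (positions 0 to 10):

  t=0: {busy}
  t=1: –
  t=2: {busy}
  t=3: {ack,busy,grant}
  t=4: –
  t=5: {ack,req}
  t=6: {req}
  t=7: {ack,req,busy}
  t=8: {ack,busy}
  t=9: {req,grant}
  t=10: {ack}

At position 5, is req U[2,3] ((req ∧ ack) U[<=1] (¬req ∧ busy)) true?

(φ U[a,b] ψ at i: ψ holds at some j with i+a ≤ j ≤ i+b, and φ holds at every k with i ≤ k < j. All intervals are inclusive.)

True

Need some j in [7,8] with ((req ∧ ack) U[<=1] (¬req ∧ busy)), and req at every k in [5,j-1].
  j=7: ((req ∧ ack) U[<=1] (¬req ∧ busy)) holds; req holds at every k in [5,6] → satisfied.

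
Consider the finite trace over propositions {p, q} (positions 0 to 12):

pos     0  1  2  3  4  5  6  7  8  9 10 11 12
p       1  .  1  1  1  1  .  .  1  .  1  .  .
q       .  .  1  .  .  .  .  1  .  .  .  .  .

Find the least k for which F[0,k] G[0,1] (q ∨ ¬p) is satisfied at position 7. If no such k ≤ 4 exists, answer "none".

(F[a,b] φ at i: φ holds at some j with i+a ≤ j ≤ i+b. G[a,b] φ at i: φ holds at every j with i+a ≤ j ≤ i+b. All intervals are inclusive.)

4

Scan j = 7,8,… for G[0,1] (q ∨ ¬p):
  j=7: fails
  j=8: fails
  j=9: fails
  j=10: fails
  j=11: holds
First hit at j=11, so smallest k = 11-7 = 4.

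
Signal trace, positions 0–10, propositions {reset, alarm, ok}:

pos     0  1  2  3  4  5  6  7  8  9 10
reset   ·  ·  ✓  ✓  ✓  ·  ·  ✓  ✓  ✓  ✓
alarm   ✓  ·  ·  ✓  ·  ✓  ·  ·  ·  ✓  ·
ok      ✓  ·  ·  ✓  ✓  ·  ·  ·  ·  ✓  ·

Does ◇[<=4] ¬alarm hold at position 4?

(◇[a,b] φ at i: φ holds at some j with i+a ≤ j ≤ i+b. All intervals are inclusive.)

Check ¬alarm at each j in [4,8]:
  j=4: true
  j=5: false
  j=6: true
  j=7: true
  j=8: true
Found at j=4 → formula holds.

Yes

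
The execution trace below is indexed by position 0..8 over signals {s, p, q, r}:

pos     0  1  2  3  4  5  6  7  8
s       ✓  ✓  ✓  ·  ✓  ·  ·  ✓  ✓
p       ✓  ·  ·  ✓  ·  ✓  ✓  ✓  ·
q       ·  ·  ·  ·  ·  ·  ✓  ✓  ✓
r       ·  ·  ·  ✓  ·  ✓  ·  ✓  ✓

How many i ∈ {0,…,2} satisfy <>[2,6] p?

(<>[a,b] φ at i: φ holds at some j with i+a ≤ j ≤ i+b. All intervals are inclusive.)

Evaluate at each i in [0,2]:
  i=0: ✓ (witness j=3)
  i=1: ✓ (witness j=3)
  i=2: ✓ (witness j=5)
Positions where it holds: {0, 1, 2} → 3.

3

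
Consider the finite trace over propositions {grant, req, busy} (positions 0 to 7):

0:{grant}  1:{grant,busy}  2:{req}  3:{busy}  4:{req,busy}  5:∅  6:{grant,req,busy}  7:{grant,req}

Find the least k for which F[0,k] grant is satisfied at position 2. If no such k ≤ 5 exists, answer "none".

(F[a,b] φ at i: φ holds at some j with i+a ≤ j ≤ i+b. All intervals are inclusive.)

Scan j = 2,3,… for grant:
  j=2: fails
  j=3: fails
  j=4: fails
  j=5: fails
  j=6: holds
First hit at j=6, so smallest k = 6-2 = 4.

4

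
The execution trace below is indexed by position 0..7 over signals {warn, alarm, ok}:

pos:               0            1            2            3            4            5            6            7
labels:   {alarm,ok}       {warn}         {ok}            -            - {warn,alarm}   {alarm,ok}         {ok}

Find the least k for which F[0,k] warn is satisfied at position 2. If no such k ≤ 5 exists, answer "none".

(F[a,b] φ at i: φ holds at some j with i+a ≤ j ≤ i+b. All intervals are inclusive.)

3

Scan j = 2,3,… for warn:
  j=2: fails
  j=3: fails
  j=4: fails
  j=5: holds
First hit at j=5, so smallest k = 5-2 = 3.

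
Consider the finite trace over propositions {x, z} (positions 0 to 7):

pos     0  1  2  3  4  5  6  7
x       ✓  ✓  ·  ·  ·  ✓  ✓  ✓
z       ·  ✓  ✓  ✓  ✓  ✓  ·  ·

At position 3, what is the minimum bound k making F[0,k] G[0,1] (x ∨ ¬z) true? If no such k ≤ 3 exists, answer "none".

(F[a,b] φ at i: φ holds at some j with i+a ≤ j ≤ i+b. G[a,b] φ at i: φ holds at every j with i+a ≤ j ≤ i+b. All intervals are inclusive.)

Scan j = 3,4,… for G[0,1] (x ∨ ¬z):
  j=3: fails
  j=4: fails
  j=5: holds
First hit at j=5, so smallest k = 5-3 = 2.

2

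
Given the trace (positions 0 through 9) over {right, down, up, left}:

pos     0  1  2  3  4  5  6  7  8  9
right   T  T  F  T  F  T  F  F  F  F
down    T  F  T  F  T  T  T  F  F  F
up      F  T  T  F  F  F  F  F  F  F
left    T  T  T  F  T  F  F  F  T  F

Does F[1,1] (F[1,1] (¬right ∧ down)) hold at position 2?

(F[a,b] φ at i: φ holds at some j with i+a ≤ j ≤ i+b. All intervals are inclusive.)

Check F[1,1] (¬right ∧ down) at each j in [3,3]:
  j=3: holds (witness at 4)
Found at j=3 → formula holds.

Holds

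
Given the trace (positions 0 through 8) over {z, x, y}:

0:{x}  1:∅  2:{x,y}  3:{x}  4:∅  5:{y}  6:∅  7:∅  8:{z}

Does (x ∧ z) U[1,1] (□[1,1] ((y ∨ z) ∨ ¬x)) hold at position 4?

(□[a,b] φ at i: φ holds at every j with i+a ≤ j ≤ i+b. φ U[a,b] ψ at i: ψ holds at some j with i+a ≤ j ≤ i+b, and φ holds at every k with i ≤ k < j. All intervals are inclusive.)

Need some j in [5,5] with □[1,1] ((y ∨ z) ∨ ¬x), and (x ∧ z) at every k in [4,j-1].
  j=5: □[1,1] ((y ∨ z) ∨ ¬x) holds, but (x ∧ z) fails at k=4 → not this j.
No j in the window works → until fails.

False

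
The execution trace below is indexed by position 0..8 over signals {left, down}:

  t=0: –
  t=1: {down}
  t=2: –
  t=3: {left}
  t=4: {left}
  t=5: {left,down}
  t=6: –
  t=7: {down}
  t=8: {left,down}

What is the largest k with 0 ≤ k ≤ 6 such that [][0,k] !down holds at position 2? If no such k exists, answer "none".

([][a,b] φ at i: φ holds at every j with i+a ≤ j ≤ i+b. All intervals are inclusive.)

!down must hold from j=2 onward; find where it first fails.
  j=2: holds
  j=3: holds
  j=4: holds
  j=5: fails
Holds on [2,4], so largest k = 2.

2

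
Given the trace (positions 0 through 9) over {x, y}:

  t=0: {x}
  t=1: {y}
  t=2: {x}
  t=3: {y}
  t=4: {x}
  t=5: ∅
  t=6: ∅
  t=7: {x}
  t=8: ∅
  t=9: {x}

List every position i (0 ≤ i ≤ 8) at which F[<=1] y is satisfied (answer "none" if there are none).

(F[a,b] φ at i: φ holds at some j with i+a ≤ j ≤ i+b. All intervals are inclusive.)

Evaluate at each i in [0,8]:
  i=0: ✓ (witness j=1)
  i=1: ✓ (witness j=1)
  i=2: ✓ (witness j=3)
  i=3: ✓ (witness j=3)
  i=4: ✗ (none in [4,5])
  i=5: ✗ (none in [5,6])
  i=6: ✗ (none in [6,7])
  i=7: ✗ (none in [7,8])
  i=8: ✗ (none in [8,9])

0, 1, 2, 3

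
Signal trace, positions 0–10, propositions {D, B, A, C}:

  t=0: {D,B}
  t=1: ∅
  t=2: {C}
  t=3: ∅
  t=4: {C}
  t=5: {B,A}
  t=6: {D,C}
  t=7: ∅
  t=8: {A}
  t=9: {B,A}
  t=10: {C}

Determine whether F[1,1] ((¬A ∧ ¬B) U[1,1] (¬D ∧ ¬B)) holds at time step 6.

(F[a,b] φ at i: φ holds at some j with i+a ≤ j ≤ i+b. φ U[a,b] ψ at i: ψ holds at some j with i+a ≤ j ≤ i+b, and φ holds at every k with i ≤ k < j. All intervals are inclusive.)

True

Check ((¬A ∧ ¬B) U[1,1] (¬D ∧ ¬B)) at each j in [7,7]:
  j=7: holds
Found at j=7 → formula holds.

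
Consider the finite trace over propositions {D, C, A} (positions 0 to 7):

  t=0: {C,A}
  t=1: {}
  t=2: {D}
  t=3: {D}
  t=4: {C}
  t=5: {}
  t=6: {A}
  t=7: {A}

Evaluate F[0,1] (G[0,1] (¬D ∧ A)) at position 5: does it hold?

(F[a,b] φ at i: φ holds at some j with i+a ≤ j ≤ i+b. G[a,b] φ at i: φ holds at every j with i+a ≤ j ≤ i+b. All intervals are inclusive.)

True

Check G[0,1] (¬D ∧ A) at each j in [5,6]:
  j=5: fails at 5
  j=6: holds on [6,7]
Found at j=6 → formula holds.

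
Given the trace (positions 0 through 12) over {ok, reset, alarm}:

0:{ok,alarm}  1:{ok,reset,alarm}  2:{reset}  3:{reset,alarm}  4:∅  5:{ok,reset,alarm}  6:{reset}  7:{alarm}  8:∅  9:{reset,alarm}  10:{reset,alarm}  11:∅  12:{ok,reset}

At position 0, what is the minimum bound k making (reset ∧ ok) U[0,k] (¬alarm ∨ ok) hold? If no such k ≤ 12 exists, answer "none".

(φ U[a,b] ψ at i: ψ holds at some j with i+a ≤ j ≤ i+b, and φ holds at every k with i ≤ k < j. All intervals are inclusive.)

0

Need earliest j ≥ 0 with (¬alarm ∨ ok), and (reset ∧ ok) at every k in [0,j-1].
  j=0: rhs holds (empty prefix). k = 0.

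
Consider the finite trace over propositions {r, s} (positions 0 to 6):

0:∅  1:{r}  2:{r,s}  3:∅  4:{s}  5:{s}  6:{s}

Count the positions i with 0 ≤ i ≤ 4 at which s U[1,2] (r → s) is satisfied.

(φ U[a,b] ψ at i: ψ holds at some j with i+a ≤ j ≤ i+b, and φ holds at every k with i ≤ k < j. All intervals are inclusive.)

Evaluate at each i in [0,4]:
  i=0: ✗ (lhs fails at k=0 before rhs at j=2)
  i=1: ✗ (lhs fails at k=1 before rhs at j=2)
  i=2: ✓ (rhs at j=3; lhs holds on [2,2])
  i=3: ✗ (lhs fails at k=3 before rhs at j=4)
  i=4: ✓ (rhs at j=5; lhs holds on [4,4])
Positions where it holds: {2, 4} → 2.

2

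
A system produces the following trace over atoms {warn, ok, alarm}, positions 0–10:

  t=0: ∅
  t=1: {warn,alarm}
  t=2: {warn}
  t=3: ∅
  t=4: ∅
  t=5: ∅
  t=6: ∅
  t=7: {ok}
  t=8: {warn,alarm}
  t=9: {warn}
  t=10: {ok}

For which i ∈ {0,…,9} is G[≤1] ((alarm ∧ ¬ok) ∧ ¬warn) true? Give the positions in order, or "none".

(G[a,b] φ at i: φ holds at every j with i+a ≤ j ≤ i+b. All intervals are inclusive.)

Evaluate at each i in [0,9]:
  i=0: ✗ (fails at j=0)
  i=1: ✗ (fails at j=1)
  i=2: ✗ (fails at j=2)
  i=3: ✗ (fails at j=3)
  i=4: ✗ (fails at j=4)
  i=5: ✗ (fails at j=5)
  i=6: ✗ (fails at j=6)
  i=7: ✗ (fails at j=7)
  i=8: ✗ (fails at j=8)
  i=9: ✗ (fails at j=9)

none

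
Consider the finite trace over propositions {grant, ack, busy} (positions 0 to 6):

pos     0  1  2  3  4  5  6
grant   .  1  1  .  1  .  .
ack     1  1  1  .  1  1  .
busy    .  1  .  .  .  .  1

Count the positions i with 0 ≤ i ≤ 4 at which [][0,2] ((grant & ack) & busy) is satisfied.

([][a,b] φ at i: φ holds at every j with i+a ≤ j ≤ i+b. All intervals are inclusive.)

0

Evaluate at each i in [0,4]:
  i=0: ✗ (fails at j=0)
  i=1: ✗ (fails at j=2)
  i=2: ✗ (fails at j=2)
  i=3: ✗ (fails at j=3)
  i=4: ✗ (fails at j=4)
Positions where it holds: {} → 0.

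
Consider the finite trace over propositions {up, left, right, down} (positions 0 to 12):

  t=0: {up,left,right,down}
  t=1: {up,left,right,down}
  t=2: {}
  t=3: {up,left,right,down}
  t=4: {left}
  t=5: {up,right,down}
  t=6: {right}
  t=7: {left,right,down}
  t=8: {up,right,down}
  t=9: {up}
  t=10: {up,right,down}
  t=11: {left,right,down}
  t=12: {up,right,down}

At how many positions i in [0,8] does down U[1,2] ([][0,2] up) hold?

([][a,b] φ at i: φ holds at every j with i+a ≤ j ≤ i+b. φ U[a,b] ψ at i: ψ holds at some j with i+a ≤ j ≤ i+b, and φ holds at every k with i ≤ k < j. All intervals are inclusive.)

Evaluate at each i in [0,8]:
  i=0: ✗ (no rhs in [1,2])
  i=1: ✗ (no rhs in [2,3])
  i=2: ✗ (no rhs in [3,4])
  i=3: ✗ (no rhs in [4,5])
  i=4: ✗ (no rhs in [5,6])
  i=5: ✗ (no rhs in [6,7])
  i=6: ✗ (lhs fails at k=6 before rhs at j=8)
  i=7: ✓ (rhs at j=8; lhs holds on [7,7])
  i=8: ✗ (no rhs in [9,10])
Positions where it holds: {7} → 1.

1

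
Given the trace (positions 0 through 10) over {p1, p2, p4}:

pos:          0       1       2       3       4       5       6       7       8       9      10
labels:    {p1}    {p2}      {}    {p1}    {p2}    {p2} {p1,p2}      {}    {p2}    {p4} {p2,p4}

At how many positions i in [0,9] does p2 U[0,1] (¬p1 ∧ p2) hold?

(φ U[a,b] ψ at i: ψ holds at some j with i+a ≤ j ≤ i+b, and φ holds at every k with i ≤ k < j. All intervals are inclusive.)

Evaluate at each i in [0,9]:
  i=0: ✗ (lhs fails at k=0 before rhs at j=1)
  i=1: ✓ (rhs at j=1)
  i=2: ✗ (no rhs in [2,3])
  i=3: ✗ (lhs fails at k=3 before rhs at j=4)
  i=4: ✓ (rhs at j=4)
  i=5: ✓ (rhs at j=5)
  i=6: ✗ (no rhs in [6,7])
  i=7: ✗ (lhs fails at k=7 before rhs at j=8)
  i=8: ✓ (rhs at j=8)
  i=9: ✗ (lhs fails at k=9 before rhs at j=10)
Positions where it holds: {1, 4, 5, 8} → 4.

4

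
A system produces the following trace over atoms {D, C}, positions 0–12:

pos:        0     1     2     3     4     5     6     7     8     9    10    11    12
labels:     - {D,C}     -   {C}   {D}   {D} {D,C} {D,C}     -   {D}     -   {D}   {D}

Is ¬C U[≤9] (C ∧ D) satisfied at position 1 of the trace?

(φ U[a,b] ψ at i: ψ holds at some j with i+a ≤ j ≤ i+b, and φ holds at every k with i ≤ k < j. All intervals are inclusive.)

Holds

Need some j in [1,10] with (C ∧ D), and ¬C at every k in [1,j-1].
  j=1: (C ∧ D) holds; no prefix to check → satisfied.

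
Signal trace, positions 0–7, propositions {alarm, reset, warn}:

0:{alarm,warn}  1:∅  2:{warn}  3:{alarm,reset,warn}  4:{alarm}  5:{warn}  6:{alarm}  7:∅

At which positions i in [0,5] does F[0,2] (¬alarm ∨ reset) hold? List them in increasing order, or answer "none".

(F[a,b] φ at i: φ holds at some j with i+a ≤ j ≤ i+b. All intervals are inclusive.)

0, 1, 2, 3, 4, 5

Evaluate at each i in [0,5]:
  i=0: ✓ (witness j=1)
  i=1: ✓ (witness j=1)
  i=2: ✓ (witness j=2)
  i=3: ✓ (witness j=3)
  i=4: ✓ (witness j=5)
  i=5: ✓ (witness j=5)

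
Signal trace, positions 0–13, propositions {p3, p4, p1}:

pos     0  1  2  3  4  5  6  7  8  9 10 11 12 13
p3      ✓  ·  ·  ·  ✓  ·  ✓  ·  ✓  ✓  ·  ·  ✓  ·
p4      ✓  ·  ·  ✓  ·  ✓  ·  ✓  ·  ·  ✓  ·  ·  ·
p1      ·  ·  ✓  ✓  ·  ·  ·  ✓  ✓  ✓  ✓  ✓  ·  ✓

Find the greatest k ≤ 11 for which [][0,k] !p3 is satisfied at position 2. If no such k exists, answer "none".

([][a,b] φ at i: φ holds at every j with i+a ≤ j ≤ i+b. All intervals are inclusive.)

1

!p3 must hold from j=2 onward; find where it first fails.
  j=2: holds
  j=3: holds
  j=4: fails
Holds on [2,3], so largest k = 1.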